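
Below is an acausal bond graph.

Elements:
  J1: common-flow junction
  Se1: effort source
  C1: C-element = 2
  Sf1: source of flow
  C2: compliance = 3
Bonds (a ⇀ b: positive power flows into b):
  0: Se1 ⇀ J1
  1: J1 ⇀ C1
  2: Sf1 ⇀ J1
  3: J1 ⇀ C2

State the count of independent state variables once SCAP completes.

b0 →J1  (source Se1 imposes e)
b2 →Sf1  (Sf1: flow source, stroke at near end)
b1 →J1  (J1 flow already set via bond 2)
b3 →J1  (J1: bond 2 brought flow, rest push out)

2  (C1, C2 all integral)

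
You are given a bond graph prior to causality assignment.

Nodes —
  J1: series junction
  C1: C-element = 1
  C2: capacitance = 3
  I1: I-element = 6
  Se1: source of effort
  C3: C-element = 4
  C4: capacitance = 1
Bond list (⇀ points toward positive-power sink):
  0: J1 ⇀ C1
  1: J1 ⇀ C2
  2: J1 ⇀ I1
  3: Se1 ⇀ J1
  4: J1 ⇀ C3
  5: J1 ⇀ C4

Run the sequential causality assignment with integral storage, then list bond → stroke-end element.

#3 |J1  (source Se1 imposes e)
#0 |J1  (C1 outputs effort q/C1)
#1 |J1  (C2 outputs effort q/C2)
#2 |I1  (I1: I, integral causality)
#4 |J1  (J1 flow already set via bond 2)
#5 |J1  (J1: bond 2 brought flow, rest push out)

#0 |J1
#1 |J1
#2 |I1
#3 |J1
#4 |J1
#5 |J1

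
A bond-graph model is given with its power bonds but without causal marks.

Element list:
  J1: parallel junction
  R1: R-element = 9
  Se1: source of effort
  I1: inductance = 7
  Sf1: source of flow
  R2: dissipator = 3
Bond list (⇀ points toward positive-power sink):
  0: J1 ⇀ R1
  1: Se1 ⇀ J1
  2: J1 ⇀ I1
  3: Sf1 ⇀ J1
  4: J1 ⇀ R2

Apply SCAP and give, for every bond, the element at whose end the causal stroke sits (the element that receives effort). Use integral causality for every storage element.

bond 0 stroke at R1
bond 1 stroke at J1
bond 2 stroke at I1
bond 3 stroke at Sf1
bond 4 stroke at R2

β1 →J1  (Se1 (Se) sets effort on bond)
β3 →Sf1  (Sf1 fixes flow; stroke at Sf1)
β0 →R1  (J1: bond 1 brought effort, rest push out)
β2 →I1  (common-e at J1 fixed by 1)
β4 →R2  (J1: bond 1 brought effort, rest push out)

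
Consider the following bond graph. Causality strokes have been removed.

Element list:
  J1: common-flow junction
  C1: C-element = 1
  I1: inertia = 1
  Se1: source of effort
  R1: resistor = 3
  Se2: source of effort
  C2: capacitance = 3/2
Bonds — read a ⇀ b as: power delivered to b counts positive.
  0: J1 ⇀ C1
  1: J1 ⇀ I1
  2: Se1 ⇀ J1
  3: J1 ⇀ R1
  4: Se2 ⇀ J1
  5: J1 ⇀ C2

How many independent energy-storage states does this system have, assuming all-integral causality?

#2 |J1  (Se1 (Se) sets effort on bond)
#4 |J1  (source Se2 imposes e)
#0 |J1  (prefer integral on C1)
#1 |I1  (I1 integral (f out))
#3 |J1  (J1: bond 1 brought flow, rest push out)
#5 |J1  (J1 flow already set via bond 1)

3  (C1, C2, I1 all integral)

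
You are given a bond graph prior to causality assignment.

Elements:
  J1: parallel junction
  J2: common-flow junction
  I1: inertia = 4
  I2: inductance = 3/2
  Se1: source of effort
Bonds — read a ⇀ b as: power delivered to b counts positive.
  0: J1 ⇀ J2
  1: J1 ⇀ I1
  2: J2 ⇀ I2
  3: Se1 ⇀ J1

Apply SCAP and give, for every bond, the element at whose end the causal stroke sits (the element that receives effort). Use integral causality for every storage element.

β0 stroke at J2
β1 stroke at I1
β2 stroke at I2
β3 stroke at J1

bond 3 →J1  (Se1 (Se) sets effort on bond)
bond 0 →J2  (J1 effort already set via bond 3)
bond 1 →I1  (J1: bond 3 brought effort, rest push out)
bond 2 →I2  (only one flow-in slot at J2)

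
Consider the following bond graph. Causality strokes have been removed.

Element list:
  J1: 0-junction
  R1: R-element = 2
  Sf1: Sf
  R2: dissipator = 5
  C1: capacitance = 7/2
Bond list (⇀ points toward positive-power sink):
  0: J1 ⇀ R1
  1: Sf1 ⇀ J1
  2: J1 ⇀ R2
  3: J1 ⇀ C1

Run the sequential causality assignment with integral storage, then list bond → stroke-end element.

β1 stroke→Sf1  (Sf1 fixes flow; stroke at Sf1)
β3 stroke→J1  (C1 outputs effort q/C1)
β0 stroke→R1  (0-jn J1 has e-setter on 3)
β2 stroke→R2  (0-jn J1 has e-setter on 3)

bond 0 |R1
bond 1 |Sf1
bond 2 |R2
bond 3 |J1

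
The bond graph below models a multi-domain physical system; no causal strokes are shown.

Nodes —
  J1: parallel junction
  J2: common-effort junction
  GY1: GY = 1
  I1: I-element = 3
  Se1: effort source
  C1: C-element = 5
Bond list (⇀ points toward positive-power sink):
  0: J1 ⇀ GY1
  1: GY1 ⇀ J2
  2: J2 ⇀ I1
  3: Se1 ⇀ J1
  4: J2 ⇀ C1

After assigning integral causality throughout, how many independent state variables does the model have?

bond 3 |J1  (Se1 fixes effort; stroke away)
bond 0 |GY1  (common-e at J1 fixed by 3)
bond 1 |GY1  (GY1 both-in/both-out from 0)
bond 2 |I1  (I1: I, integral causality)
bond 4 |J2  (only one effort-in slot at J2)

2  (C1, I1 all integral)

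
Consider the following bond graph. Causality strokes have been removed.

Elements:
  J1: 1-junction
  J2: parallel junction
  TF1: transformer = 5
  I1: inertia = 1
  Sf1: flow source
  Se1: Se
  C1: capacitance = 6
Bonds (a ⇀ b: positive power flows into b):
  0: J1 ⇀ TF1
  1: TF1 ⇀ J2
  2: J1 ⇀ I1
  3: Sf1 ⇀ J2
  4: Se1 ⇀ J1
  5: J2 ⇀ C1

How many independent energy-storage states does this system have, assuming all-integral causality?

β3 |Sf1  (Sf1 (Sf) sets flow on bond)
β4 |J1  (Se1 fixes effort; stroke away)
β2 |I1  (I1 integral (f out))
β0 |J1  (common-f at J1 fixed by 2)
β1 |TF1  (TF1: transformer flips bond 0)
β5 |J2  (J2: last free bond brings effort in)

2  (C1, I1 all integral)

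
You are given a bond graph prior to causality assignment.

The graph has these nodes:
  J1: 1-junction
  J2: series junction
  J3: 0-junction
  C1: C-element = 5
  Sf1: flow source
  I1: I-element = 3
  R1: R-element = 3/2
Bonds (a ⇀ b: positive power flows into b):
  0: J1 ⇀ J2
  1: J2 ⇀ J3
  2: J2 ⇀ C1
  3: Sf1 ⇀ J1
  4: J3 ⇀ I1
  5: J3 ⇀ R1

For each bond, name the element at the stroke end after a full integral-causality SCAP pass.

#0 stroke→J1
#1 stroke→J2
#2 stroke→J2
#3 stroke→Sf1
#4 stroke→I1
#5 stroke→J3

#3 →Sf1  (Sf1 fixes flow; stroke at Sf1)
#0 →J1  (J1: bond 3 brought flow, rest push out)
#1 →J2  (1-jn J2 has f-setter on 0)
#2 →J2  (1-jn J2 has f-setter on 0)
#4 →I1  (I1 outputs flow p/I1)
#5 →J3  (J3: last free bond brings effort in)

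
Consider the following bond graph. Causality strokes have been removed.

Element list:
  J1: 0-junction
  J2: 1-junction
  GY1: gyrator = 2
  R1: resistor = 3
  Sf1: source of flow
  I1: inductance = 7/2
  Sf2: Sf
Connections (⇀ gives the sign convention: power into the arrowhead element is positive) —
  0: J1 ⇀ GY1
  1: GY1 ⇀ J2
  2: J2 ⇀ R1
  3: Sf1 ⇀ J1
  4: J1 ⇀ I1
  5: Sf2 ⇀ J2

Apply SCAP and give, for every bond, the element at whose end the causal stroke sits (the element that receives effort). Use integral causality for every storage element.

bond 3 |Sf1  (Sf1: flow source, stroke at near end)
bond 5 |Sf2  (source Sf2 imposes f)
bond 1 |J2  (J2: bond 5 brought flow, rest push out)
bond 2 |J2  (J2 flow already set via bond 5)
bond 0 |J1  (GY GY1: same side as bond 1)
bond 4 |I1  (0-jn J1 has e-setter on 0)

#0 →J1
#1 →J2
#2 →J2
#3 →Sf1
#4 →I1
#5 →Sf2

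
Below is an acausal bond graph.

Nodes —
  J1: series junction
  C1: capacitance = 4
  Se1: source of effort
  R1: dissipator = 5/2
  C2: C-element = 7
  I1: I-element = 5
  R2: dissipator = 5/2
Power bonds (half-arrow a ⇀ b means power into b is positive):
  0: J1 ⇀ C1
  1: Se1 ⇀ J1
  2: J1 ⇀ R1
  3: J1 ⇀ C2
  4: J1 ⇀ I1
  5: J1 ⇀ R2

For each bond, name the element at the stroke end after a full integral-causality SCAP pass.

b1 |J1  (Se1 (Se) sets effort on bond)
b0 |J1  (C1 outputs effort q/C1)
b3 |J1  (C2: C, integral causality)
b4 |I1  (I1 outputs flow p/I1)
b2 |J1  (J1: bond 4 brought flow, rest push out)
b5 |J1  (1-jn J1 has f-setter on 4)

bond 0 →J1
bond 1 →J1
bond 2 →J1
bond 3 →J1
bond 4 →I1
bond 5 →J1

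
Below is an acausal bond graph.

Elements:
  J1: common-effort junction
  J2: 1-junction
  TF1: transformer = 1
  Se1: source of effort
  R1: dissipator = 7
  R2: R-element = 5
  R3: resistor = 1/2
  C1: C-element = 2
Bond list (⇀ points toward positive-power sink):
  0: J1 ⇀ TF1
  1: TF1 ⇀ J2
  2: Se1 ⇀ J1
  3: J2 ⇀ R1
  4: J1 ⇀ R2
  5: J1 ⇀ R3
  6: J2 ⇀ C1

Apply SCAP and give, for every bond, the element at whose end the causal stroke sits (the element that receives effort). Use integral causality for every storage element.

b0 |TF1
b1 |J2
b2 |J1
b3 |R1
b4 |R2
b5 |R3
b6 |J2

β2 stroke→J1  (Se1 fixes effort; stroke away)
β0 stroke→TF1  (common-e at J1 fixed by 2)
β4 stroke→R2  (J1: bond 2 brought effort, rest push out)
β5 stroke→R3  (J1 effort already set via bond 2)
β1 stroke→J2  (through TF1, causality passes straight; one stroke at TF1)
β6 stroke→J2  (prefer integral on C1)
β3 stroke→R1  (closing 1-jn rule on J2)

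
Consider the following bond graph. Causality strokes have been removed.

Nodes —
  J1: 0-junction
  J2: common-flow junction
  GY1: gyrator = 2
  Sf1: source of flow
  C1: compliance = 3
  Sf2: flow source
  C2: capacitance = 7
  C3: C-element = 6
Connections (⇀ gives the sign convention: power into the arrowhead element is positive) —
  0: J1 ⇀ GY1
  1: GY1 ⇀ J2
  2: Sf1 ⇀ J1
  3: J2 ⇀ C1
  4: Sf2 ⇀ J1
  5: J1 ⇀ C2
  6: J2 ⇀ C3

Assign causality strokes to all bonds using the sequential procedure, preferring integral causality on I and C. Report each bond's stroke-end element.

#2 →Sf1  (source Sf1 imposes f)
#4 →Sf2  (Sf2 fixes flow; stroke at Sf2)
#3 →J2  (C1: C, integral causality)
#5 →J1  (C2 outputs effort q/C2)
#0 →GY1  (J1: bond 5 brought effort, rest push out)
#1 →GY1  (GY1 both-in/both-out from 0)
#6 →J2  (common-f at J2 fixed by 1)

bond 0 stroke→GY1
bond 1 stroke→GY1
bond 2 stroke→Sf1
bond 3 stroke→J2
bond 4 stroke→Sf2
bond 5 stroke→J1
bond 6 stroke→J2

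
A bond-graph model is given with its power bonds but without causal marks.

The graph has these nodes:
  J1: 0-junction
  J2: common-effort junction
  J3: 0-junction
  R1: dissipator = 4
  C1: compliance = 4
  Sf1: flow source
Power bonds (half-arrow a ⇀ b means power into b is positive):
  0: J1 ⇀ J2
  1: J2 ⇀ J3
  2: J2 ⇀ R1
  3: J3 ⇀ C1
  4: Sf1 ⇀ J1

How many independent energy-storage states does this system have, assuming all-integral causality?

bond 4 →Sf1  (Sf1 (Sf) sets flow on bond)
bond 0 →J1  (J1 needs exactly one e-in)
bond 3 →J3  (C1 integral (e out))
bond 1 →J2  (J3 effort already set via bond 3)
bond 2 →R1  (0-jn J2 has e-setter on 1)

1  (C1 all integral)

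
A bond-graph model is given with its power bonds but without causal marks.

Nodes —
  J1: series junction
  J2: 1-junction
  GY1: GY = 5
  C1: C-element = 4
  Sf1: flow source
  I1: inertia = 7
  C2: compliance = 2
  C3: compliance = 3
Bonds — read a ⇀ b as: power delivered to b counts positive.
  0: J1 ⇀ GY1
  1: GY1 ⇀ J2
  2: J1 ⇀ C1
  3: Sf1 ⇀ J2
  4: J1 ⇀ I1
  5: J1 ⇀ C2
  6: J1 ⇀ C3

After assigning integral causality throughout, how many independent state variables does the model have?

4  (C1, C2, C3, I1 all integral)

β3 stroke at Sf1  (Sf1: flow source, stroke at near end)
β1 stroke at J2  (common-f at J2 fixed by 3)
β0 stroke at J1  (GY1 both-in/both-out from 1)
β2 stroke at J1  (C1: C, integral causality)
β4 stroke at I1  (I1 outputs flow p/I1)
β5 stroke at J1  (common-f at J1 fixed by 4)
β6 stroke at J1  (J1: bond 4 brought flow, rest push out)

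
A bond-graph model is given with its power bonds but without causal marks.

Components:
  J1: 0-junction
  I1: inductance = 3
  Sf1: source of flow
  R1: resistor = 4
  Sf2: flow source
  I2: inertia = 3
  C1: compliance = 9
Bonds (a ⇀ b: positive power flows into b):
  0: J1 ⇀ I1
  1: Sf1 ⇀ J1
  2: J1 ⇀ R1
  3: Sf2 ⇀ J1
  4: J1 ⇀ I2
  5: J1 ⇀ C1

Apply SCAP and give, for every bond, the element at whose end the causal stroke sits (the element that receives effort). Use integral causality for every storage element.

#1 →Sf1  (Sf1: flow source, stroke at near end)
#3 →Sf2  (Sf2 (Sf) sets flow on bond)
#0 →I1  (prefer integral on I1)
#4 →I2  (prefer integral on I2)
#5 →J1  (C1: C, integral causality)
#2 →R1  (0-jn J1 has e-setter on 5)

β0 →I1
β1 →Sf1
β2 →R1
β3 →Sf2
β4 →I2
β5 →J1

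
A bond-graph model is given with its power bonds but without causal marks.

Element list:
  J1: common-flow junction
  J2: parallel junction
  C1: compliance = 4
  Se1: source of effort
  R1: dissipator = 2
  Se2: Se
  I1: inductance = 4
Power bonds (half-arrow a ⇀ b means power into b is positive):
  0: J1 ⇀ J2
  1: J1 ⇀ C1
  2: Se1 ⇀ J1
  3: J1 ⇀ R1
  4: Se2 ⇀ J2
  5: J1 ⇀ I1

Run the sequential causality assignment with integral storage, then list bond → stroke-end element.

β2 |J1  (source Se1 imposes e)
β4 |J2  (Se2 fixes effort; stroke away)
β0 |J1  (J2: bond 4 brought effort, rest push out)
β1 |J1  (prefer integral on C1)
β5 |I1  (I1 integral (f out))
β3 |J1  (J1: bond 5 brought flow, rest push out)

β0 →J1
β1 →J1
β2 →J1
β3 →J1
β4 →J2
β5 →I1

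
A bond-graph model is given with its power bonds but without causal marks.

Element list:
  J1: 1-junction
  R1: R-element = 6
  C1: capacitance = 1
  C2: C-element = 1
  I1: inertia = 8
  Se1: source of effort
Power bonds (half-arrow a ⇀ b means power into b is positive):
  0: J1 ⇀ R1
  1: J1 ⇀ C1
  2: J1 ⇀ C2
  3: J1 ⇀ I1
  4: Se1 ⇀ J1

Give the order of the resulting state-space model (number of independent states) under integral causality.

β4 stroke→J1  (Se1 (Se) sets effort on bond)
β1 stroke→J1  (C1: C, integral causality)
β2 stroke→J1  (C2 outputs effort q/C2)
β3 stroke→I1  (prefer integral on I1)
β0 stroke→J1  (J1: bond 3 brought flow, rest push out)

3  (C1, C2, I1 all integral)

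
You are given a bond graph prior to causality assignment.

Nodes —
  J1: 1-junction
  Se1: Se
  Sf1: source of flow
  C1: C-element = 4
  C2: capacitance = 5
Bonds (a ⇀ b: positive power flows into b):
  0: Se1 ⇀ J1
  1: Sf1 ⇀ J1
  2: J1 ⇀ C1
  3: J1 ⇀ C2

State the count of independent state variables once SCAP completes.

β0 stroke→J1  (Se1 (Se) sets effort on bond)
β1 stroke→Sf1  (Sf1 fixes flow; stroke at Sf1)
β2 stroke→J1  (1-jn J1 has f-setter on 1)
β3 stroke→J1  (1-jn J1 has f-setter on 1)

2  (C1, C2 all integral)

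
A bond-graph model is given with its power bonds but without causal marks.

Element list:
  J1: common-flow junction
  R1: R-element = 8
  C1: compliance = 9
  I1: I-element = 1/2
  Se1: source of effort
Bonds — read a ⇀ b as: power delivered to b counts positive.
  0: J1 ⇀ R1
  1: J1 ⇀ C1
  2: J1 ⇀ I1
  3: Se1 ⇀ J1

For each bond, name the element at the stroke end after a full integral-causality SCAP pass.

b3 |J1  (Se1: effort source, stroke at far end)
b1 |J1  (prefer integral on C1)
b2 |I1  (I1 integral (f out))
b0 |J1  (J1 flow already set via bond 2)

b0 →J1
b1 →J1
b2 →I1
b3 →J1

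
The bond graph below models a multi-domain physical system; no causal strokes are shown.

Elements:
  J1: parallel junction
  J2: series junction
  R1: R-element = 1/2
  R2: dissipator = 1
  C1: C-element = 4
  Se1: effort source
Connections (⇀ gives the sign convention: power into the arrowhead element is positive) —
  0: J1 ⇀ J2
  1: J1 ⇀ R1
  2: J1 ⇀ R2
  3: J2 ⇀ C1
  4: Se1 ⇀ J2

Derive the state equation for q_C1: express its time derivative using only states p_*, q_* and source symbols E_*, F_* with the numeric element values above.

bond 4 |J2  (Se1 fixes effort; stroke away)
bond 3 |J2  (C1: C, integral causality)
bond 0 |J1  (closing 1-jn rule on J2)
bond 1 |R1  (common-e at J1 fixed by 0)
bond 2 |R2  (0-jn J1 has e-setter on 0)

dq_C1/dt = 3*E_Se1 - 3*q_C1/4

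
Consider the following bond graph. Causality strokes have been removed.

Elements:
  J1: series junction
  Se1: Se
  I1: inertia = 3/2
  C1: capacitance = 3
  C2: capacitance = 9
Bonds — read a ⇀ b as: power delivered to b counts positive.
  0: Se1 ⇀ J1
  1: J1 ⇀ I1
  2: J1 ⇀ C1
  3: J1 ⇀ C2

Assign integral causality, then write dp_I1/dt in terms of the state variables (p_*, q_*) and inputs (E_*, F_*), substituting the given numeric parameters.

dp_I1/dt = E_Se1 - q_C1/3 - q_C2/9

bond 0 →J1  (Se1 fixes effort; stroke away)
bond 1 →I1  (prefer integral on I1)
bond 2 →J1  (J1 flow already set via bond 1)
bond 3 →J1  (1-jn J1 has f-setter on 1)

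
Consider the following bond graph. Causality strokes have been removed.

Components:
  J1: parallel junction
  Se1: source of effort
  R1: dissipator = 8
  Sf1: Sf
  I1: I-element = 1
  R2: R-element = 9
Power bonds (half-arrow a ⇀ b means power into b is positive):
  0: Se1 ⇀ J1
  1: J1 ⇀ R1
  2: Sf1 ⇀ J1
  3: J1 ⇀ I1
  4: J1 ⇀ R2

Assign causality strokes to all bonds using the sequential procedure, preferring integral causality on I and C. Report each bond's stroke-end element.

bond 0 stroke at J1
bond 1 stroke at R1
bond 2 stroke at Sf1
bond 3 stroke at I1
bond 4 stroke at R2

bond 0 stroke at J1  (Se1 (Se) sets effort on bond)
bond 2 stroke at Sf1  (Sf1: flow source, stroke at near end)
bond 1 stroke at R1  (J1 effort already set via bond 0)
bond 3 stroke at I1  (0-jn J1 has e-setter on 0)
bond 4 stroke at R2  (J1 effort already set via bond 0)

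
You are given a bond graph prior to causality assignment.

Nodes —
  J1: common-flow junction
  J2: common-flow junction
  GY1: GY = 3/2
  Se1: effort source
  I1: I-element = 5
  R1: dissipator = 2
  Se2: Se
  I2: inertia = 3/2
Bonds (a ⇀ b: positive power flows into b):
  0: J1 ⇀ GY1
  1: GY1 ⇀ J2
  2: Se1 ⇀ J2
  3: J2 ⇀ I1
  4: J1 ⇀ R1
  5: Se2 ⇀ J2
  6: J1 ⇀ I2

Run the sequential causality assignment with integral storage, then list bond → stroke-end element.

#2 |J2  (Se1 fixes effort; stroke away)
#5 |J2  (Se2 (Se) sets effort on bond)
#3 |I1  (prefer integral on I1)
#1 |J2  (1-jn J2 has f-setter on 3)
#0 |J1  (GY1 both-in/both-out from 1)
#6 |I2  (I2 integral (f out))
#4 |J1  (common-f at J1 fixed by 6)

b0 |J1
b1 |J2
b2 |J2
b3 |I1
b4 |J1
b5 |J2
b6 |I2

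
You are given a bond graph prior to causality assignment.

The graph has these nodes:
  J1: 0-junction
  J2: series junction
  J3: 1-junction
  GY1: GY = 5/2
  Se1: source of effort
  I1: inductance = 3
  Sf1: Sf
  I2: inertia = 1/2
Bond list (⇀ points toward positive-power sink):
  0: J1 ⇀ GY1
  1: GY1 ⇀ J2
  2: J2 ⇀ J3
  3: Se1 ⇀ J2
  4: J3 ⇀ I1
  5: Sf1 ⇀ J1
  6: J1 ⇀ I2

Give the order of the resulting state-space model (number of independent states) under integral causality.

bond 3 →J2  (Se1 fixes effort; stroke away)
bond 5 →Sf1  (Sf1 (Sf) sets flow on bond)
bond 4 →I1  (I1: I, integral causality)
bond 2 →J3  (J3 flow already set via bond 4)
bond 1 →J2  (common-f at J2 fixed by 2)
bond 0 →J1  (through GY1, causality inverts; strokes same side of GY1)
bond 6 →I2  (J1 effort already set via bond 0)

2  (I1, I2 all integral)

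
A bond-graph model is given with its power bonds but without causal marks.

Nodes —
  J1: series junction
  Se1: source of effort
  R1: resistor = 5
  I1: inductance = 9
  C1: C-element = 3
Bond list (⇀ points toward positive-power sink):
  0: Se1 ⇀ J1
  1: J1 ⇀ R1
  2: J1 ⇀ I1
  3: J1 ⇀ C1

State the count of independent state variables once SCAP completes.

β0 stroke at J1  (Se1 (Se) sets effort on bond)
β2 stroke at I1  (prefer integral on I1)
β1 stroke at J1  (1-jn J1 has f-setter on 2)
β3 stroke at J1  (1-jn J1 has f-setter on 2)

2  (C1, I1 all integral)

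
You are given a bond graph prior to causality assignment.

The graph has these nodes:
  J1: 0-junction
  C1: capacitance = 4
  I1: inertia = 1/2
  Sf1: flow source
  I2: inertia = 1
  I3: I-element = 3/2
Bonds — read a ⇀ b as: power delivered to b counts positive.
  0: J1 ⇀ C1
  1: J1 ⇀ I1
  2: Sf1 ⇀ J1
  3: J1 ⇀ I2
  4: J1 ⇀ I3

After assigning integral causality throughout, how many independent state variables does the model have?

4  (C1, I1, I2, I3 all integral)

#2 stroke→Sf1  (Sf1 fixes flow; stroke at Sf1)
#0 stroke→J1  (prefer integral on C1)
#1 stroke→I1  (J1 effort already set via bond 0)
#3 stroke→I2  (J1: bond 0 brought effort, rest push out)
#4 stroke→I3  (J1 effort already set via bond 0)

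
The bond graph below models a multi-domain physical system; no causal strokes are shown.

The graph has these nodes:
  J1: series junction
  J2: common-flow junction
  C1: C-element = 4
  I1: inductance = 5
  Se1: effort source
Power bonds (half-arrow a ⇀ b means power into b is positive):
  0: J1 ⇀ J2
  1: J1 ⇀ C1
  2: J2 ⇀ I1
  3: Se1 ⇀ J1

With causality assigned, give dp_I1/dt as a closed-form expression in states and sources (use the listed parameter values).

dp_I1/dt = E_Se1 - q_C1/4

bond 3 →J1  (Se1 (Se) sets effort on bond)
bond 1 →J1  (prefer integral on C1)
bond 0 →J2  (closing 1-jn rule on J1)
bond 2 →I1  (J2 needs exactly one f-in)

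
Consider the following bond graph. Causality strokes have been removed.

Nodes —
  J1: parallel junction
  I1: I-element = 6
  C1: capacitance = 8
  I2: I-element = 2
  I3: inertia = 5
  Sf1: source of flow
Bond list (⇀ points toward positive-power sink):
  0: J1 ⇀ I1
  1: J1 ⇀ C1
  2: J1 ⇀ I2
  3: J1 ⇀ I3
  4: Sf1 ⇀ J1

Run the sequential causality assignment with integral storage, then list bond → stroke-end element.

b0 →I1
b1 →J1
b2 →I2
b3 →I3
b4 →Sf1

#4 |Sf1  (Sf1 fixes flow; stroke at Sf1)
#0 |I1  (I1 integral (f out))
#1 |J1  (C1 integral (e out))
#2 |I2  (0-jn J1 has e-setter on 1)
#3 |I3  (0-jn J1 has e-setter on 1)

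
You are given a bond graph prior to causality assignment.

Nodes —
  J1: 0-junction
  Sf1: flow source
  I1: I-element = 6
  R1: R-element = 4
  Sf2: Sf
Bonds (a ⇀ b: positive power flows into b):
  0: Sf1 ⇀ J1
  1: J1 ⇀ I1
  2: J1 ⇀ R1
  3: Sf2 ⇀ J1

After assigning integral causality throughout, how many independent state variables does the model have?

1  (I1 all integral)

b0 →Sf1  (source Sf1 imposes f)
b3 →Sf2  (Sf2 (Sf) sets flow on bond)
b1 →I1  (prefer integral on I1)
b2 →J1  (closing 0-jn rule on J1)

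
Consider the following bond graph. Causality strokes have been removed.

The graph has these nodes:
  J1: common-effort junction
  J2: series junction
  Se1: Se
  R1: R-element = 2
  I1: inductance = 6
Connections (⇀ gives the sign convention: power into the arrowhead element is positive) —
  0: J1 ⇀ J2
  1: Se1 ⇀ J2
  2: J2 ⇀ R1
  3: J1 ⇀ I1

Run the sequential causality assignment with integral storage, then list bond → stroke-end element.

bond 0 |J1
bond 1 |J2
bond 2 |J2
bond 3 |I1

b1 stroke→J2  (Se1: effort source, stroke at far end)
b3 stroke→I1  (I1 outputs flow p/I1)
b0 stroke→J1  (J1: last free bond brings effort in)
b2 stroke→J2  (J2 flow already set via bond 0)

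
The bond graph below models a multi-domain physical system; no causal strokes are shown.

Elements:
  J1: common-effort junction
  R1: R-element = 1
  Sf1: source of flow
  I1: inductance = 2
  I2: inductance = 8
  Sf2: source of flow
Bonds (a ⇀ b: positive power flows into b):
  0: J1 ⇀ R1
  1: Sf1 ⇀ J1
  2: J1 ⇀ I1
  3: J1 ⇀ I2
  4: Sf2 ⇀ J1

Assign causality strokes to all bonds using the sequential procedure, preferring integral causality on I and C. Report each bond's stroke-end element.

β1 stroke→Sf1  (Sf1: flow source, stroke at near end)
β4 stroke→Sf2  (source Sf2 imposes f)
β2 stroke→I1  (I1: I, integral causality)
β3 stroke→I2  (I2 integral (f out))
β0 stroke→J1  (J1: last free bond brings effort in)

#0 stroke at J1
#1 stroke at Sf1
#2 stroke at I1
#3 stroke at I2
#4 stroke at Sf2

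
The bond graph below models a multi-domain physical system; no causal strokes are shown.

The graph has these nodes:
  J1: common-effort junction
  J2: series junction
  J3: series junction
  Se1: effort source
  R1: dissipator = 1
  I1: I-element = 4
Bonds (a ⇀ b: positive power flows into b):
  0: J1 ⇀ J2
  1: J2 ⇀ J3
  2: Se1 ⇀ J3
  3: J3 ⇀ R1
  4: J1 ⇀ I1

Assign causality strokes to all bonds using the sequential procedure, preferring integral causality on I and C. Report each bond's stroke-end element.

bond 2 stroke at J3  (source Se1 imposes e)
bond 4 stroke at I1  (I1 integral (f out))
bond 0 stroke at J1  (closing 0-jn rule on J1)
bond 1 stroke at J2  (1-jn J2 has f-setter on 0)
bond 3 stroke at J3  (J3 flow already set via bond 1)

β0 |J1
β1 |J2
β2 |J3
β3 |J3
β4 |I1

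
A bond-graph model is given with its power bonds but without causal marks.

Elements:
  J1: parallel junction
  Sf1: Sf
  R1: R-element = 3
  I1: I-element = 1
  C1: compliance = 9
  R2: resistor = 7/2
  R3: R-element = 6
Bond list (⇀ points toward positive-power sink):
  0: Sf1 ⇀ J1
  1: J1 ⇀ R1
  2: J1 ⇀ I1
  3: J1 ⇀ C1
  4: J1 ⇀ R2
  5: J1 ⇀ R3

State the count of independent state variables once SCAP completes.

#0 →Sf1  (Sf1 (Sf) sets flow on bond)
#2 →I1  (prefer integral on I1)
#3 →J1  (C1 outputs effort q/C1)
#1 →R1  (common-e at J1 fixed by 3)
#4 →R2  (0-jn J1 has e-setter on 3)
#5 →R3  (J1 effort already set via bond 3)

2  (C1, I1 all integral)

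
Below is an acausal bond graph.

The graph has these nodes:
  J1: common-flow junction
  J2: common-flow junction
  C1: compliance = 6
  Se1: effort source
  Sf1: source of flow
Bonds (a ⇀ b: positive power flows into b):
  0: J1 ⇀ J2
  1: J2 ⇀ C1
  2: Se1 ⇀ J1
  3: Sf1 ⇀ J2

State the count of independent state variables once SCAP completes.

#2 |J1  (Se1 (Se) sets effort on bond)
#3 |Sf1  (Sf1 (Sf) sets flow on bond)
#0 |J2  (J1 needs exactly one f-in)
#1 |J2  (common-f at J2 fixed by 3)

1  (C1 all integral)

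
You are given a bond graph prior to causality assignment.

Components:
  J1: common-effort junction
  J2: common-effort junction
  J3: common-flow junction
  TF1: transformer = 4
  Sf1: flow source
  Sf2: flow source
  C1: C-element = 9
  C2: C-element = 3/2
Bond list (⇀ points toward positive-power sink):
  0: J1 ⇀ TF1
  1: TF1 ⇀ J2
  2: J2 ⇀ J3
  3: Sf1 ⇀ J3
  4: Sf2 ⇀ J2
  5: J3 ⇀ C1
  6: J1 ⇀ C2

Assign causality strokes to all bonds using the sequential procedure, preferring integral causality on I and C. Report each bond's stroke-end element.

#0 stroke→TF1
#1 stroke→J2
#2 stroke→J3
#3 stroke→Sf1
#4 stroke→Sf2
#5 stroke→J3
#6 stroke→J1

β3 →Sf1  (Sf1 fixes flow; stroke at Sf1)
β4 →Sf2  (Sf2 fixes flow; stroke at Sf2)
β2 →J3  (1-jn J3 has f-setter on 3)
β5 →J3  (J3: bond 3 brought flow, rest push out)
β1 →J2  (J2: last free bond brings effort in)
β0 →TF1  (through TF1, causality passes straight; one stroke at TF1)
β6 →J1  (closing 0-jn rule on J1)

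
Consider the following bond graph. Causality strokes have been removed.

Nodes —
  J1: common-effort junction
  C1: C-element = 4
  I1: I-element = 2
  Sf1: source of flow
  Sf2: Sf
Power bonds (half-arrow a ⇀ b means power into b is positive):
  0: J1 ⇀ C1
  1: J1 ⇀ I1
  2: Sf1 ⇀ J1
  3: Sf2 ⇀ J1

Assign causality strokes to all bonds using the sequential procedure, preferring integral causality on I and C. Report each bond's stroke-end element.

b2 |Sf1  (Sf1 fixes flow; stroke at Sf1)
b3 |Sf2  (Sf2 (Sf) sets flow on bond)
b0 |J1  (C1: C, integral causality)
b1 |I1  (J1: bond 0 brought effort, rest push out)

β0 →J1
β1 →I1
β2 →Sf1
β3 →Sf2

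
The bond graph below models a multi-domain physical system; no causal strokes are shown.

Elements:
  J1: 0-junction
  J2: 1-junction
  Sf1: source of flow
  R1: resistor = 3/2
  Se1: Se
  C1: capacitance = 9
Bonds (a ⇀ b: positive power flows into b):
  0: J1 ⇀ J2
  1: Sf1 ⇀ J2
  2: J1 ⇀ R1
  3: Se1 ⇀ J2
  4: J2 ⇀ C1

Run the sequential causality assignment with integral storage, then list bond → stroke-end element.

bond 0 |J2
bond 1 |Sf1
bond 2 |J1
bond 3 |J2
bond 4 |J2

b1 →Sf1  (Sf1 (Sf) sets flow on bond)
b3 →J2  (source Se1 imposes e)
b0 →J2  (J2 flow already set via bond 1)
b4 →J2  (common-f at J2 fixed by 1)
b2 →J1  (J1: last free bond brings effort in)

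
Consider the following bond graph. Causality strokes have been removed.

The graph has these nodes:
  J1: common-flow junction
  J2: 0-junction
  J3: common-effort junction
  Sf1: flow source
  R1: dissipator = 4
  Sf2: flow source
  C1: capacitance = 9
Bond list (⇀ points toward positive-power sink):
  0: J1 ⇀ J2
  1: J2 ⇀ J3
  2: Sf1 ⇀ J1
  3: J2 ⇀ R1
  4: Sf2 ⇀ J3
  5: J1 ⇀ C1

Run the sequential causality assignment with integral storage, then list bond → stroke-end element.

β2 →Sf1  (source Sf1 imposes f)
β4 →Sf2  (source Sf2 imposes f)
β0 →J1  (J1 flow already set via bond 2)
β5 →J1  (J1 flow already set via bond 2)
β1 →J3  (only one effort-in slot at J3)
β3 →J2  (closing 0-jn rule on J2)

b0 |J1
b1 |J3
b2 |Sf1
b3 |J2
b4 |Sf2
b5 |J1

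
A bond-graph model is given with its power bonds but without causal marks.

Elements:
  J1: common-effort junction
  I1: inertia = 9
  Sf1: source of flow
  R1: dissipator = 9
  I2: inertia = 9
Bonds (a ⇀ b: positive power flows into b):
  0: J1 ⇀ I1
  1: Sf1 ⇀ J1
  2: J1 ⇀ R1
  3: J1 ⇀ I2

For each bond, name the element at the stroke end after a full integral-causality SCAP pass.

bond 0 →I1
bond 1 →Sf1
bond 2 →J1
bond 3 →I2

#1 stroke at Sf1  (Sf1: flow source, stroke at near end)
#0 stroke at I1  (I1 integral (f out))
#3 stroke at I2  (I2: I, integral causality)
#2 stroke at J1  (J1: last free bond brings effort in)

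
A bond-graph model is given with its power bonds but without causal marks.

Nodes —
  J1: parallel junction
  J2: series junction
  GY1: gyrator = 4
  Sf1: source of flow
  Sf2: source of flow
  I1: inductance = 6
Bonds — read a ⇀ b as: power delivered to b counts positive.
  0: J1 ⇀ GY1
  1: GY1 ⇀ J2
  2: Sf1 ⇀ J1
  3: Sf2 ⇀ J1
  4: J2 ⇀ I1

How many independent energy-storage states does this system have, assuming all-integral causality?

β2 stroke→Sf1  (source Sf1 imposes f)
β3 stroke→Sf2  (source Sf2 imposes f)
β0 stroke→J1  (J1: last free bond brings effort in)
β1 stroke→J2  (through GY1, causality inverts; strokes same side of GY1)
β4 stroke→I1  (J2: last free bond brings flow in)

1  (I1 all integral)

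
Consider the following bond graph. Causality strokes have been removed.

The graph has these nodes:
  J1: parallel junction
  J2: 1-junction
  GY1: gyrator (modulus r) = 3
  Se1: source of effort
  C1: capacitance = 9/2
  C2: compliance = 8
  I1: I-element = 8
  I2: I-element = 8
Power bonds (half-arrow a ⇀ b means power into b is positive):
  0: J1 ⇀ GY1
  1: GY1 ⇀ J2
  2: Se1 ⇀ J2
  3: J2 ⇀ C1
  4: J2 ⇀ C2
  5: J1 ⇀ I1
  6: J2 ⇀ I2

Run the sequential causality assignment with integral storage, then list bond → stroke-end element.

#0 |J1
#1 |J2
#2 |J2
#3 |J2
#4 |J2
#5 |I1
#6 |I2

#2 stroke at J2  (Se1 fixes effort; stroke away)
#3 stroke at J2  (C1 integral (e out))
#4 stroke at J2  (C2: C, integral causality)
#5 stroke at I1  (I1 integral (f out))
#0 stroke at J1  (J1: last free bond brings effort in)
#1 stroke at J2  (through GY1, causality inverts; strokes same side of GY1)
#6 stroke at I2  (J2 needs exactly one f-in)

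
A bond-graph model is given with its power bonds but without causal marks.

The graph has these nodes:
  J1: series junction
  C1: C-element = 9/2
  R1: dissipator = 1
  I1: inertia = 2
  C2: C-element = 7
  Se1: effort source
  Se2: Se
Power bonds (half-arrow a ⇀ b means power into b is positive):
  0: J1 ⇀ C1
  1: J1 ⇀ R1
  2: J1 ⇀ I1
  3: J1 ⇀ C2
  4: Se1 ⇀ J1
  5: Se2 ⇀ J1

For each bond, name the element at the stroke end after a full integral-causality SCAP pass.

β0 stroke at J1
β1 stroke at J1
β2 stroke at I1
β3 stroke at J1
β4 stroke at J1
β5 stroke at J1

#4 stroke→J1  (Se1 (Se) sets effort on bond)
#5 stroke→J1  (Se2: effort source, stroke at far end)
#0 stroke→J1  (C1 outputs effort q/C1)
#2 stroke→I1  (I1 outputs flow p/I1)
#1 stroke→J1  (common-f at J1 fixed by 2)
#3 stroke→J1  (common-f at J1 fixed by 2)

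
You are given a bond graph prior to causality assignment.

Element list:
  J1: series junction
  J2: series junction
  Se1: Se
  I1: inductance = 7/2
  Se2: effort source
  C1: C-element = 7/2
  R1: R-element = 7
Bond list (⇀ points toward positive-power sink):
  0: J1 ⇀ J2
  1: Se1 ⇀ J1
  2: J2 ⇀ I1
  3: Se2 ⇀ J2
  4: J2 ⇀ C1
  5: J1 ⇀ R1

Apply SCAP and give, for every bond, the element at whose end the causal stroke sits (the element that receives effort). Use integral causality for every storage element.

#0 stroke→J2
#1 stroke→J1
#2 stroke→I1
#3 stroke→J2
#4 stroke→J2
#5 stroke→J1

b1 |J1  (Se1 fixes effort; stroke away)
b3 |J2  (Se2: effort source, stroke at far end)
b2 |I1  (I1 outputs flow p/I1)
b0 |J2  (J2: bond 2 brought flow, rest push out)
b4 |J2  (common-f at J2 fixed by 2)
b5 |J1  (J1: bond 0 brought flow, rest push out)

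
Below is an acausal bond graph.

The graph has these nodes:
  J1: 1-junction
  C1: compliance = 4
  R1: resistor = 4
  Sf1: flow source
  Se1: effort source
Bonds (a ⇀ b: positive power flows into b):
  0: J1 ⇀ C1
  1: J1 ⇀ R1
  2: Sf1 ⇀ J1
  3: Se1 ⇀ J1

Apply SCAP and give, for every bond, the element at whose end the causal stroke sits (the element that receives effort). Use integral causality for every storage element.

β2 stroke at Sf1  (Sf1: flow source, stroke at near end)
β3 stroke at J1  (Se1 fixes effort; stroke away)
β0 stroke at J1  (J1: bond 2 brought flow, rest push out)
β1 stroke at J1  (J1: bond 2 brought flow, rest push out)

β0 |J1
β1 |J1
β2 |Sf1
β3 |J1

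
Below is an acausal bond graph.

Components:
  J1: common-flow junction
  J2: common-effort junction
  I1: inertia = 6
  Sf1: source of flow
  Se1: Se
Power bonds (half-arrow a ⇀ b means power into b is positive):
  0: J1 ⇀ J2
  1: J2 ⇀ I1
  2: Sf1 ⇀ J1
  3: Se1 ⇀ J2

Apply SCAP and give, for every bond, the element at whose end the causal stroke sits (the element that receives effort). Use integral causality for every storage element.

β0 |J1
β1 |I1
β2 |Sf1
β3 |J2

bond 2 →Sf1  (Sf1: flow source, stroke at near end)
bond 3 →J2  (Se1: effort source, stroke at far end)
bond 0 →J1  (common-f at J1 fixed by 2)
bond 1 →I1  (J2 effort already set via bond 3)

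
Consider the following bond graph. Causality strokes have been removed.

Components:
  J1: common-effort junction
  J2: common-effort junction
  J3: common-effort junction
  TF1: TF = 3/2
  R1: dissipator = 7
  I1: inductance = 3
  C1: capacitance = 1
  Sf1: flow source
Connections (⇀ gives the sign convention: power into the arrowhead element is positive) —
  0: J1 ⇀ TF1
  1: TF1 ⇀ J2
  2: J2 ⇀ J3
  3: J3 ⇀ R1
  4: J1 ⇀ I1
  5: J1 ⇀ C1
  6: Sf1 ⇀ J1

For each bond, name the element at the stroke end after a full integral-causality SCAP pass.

#0 |TF1
#1 |J2
#2 |J3
#3 |R1
#4 |I1
#5 |J1
#6 |Sf1

b6 stroke→Sf1  (Sf1 (Sf) sets flow on bond)
b4 stroke→I1  (I1: I, integral causality)
b5 stroke→J1  (prefer integral on C1)
b0 stroke→TF1  (0-jn J1 has e-setter on 5)
b1 stroke→J2  (TF TF1: opposite of bond 0)
b2 stroke→J3  (J2: bond 1 brought effort, rest push out)
b3 stroke→R1  (J3: bond 2 brought effort, rest push out)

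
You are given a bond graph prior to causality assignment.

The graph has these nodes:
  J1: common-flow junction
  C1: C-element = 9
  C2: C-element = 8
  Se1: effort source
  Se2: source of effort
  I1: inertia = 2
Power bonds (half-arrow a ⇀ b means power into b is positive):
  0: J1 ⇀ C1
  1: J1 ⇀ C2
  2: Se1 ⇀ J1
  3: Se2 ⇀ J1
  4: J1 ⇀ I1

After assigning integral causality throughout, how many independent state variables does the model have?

b2 →J1  (Se1: effort source, stroke at far end)
b3 →J1  (Se2: effort source, stroke at far end)
b0 →J1  (C1: C, integral causality)
b1 →J1  (C2: C, integral causality)
b4 →I1  (only one flow-in slot at J1)

3  (C1, C2, I1 all integral)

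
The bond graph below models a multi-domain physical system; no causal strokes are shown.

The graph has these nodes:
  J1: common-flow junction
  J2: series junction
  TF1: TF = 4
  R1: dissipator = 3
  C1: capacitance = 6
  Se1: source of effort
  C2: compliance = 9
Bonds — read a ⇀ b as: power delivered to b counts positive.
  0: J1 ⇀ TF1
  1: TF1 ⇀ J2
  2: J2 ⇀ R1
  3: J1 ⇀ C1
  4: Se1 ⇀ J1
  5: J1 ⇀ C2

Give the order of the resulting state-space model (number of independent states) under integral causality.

2  (C1, C2 all integral)

#4 stroke at J1  (Se1 fixes effort; stroke away)
#3 stroke at J1  (C1 outputs effort q/C1)
#5 stroke at J1  (C2: C, integral causality)
#0 stroke at TF1  (J1 needs exactly one f-in)
#1 stroke at J2  (TF1 one-in-one-out from 0)
#2 stroke at R1  (closing 1-jn rule on J2)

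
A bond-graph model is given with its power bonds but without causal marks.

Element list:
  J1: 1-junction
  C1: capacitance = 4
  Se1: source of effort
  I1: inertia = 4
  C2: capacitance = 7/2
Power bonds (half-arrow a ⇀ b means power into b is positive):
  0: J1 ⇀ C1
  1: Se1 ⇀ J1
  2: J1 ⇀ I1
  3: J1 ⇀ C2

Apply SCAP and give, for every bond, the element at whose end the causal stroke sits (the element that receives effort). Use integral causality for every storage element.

b0 stroke→J1
b1 stroke→J1
b2 stroke→I1
b3 stroke→J1

#1 stroke→J1  (Se1 (Se) sets effort on bond)
#0 stroke→J1  (C1 integral (e out))
#2 stroke→I1  (I1: I, integral causality)
#3 stroke→J1  (common-f at J1 fixed by 2)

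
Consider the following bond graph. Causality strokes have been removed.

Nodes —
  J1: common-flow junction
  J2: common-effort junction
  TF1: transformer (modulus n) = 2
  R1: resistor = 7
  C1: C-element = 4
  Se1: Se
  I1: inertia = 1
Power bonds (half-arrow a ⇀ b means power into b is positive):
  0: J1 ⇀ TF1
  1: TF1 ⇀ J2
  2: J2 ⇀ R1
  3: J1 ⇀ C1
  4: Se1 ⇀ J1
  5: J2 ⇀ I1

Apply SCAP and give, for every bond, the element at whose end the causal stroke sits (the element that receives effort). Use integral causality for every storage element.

bond 4 stroke at J1  (source Se1 imposes e)
bond 3 stroke at J1  (C1 integral (e out))
bond 0 stroke at TF1  (J1: last free bond brings flow in)
bond 1 stroke at J2  (TF TF1: opposite of bond 0)
bond 2 stroke at R1  (common-e at J2 fixed by 1)
bond 5 stroke at I1  (J2 effort already set via bond 1)

#0 stroke→TF1
#1 stroke→J2
#2 stroke→R1
#3 stroke→J1
#4 stroke→J1
#5 stroke→I1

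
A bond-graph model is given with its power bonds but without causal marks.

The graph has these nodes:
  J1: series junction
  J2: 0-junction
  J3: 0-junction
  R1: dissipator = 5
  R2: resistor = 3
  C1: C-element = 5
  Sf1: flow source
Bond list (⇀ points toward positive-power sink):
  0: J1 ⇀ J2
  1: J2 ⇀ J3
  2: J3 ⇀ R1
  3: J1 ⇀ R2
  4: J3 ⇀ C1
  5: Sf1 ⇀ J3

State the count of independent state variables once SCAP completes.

b5 stroke→Sf1  (source Sf1 imposes f)
b4 stroke→J3  (C1: C, integral causality)
b1 stroke→J2  (common-e at J3 fixed by 4)
b2 stroke→R1  (common-e at J3 fixed by 4)
b0 stroke→J1  (0-jn J2 has e-setter on 1)
b3 stroke→R2  (J1: last free bond brings flow in)

1  (C1 all integral)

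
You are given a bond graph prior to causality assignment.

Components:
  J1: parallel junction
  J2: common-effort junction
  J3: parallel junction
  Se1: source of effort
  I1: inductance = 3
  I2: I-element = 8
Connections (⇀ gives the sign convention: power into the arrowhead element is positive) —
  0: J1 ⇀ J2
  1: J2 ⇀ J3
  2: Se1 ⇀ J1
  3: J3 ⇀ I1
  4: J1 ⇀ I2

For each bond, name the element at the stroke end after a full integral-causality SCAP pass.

β2 stroke→J1  (Se1: effort source, stroke at far end)
β0 stroke→J2  (common-e at J1 fixed by 2)
β4 stroke→I2  (J1 effort already set via bond 2)
β1 stroke→J3  (J2 effort already set via bond 0)
β3 stroke→I1  (0-jn J3 has e-setter on 1)

β0 →J2
β1 →J3
β2 →J1
β3 →I1
β4 →I2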